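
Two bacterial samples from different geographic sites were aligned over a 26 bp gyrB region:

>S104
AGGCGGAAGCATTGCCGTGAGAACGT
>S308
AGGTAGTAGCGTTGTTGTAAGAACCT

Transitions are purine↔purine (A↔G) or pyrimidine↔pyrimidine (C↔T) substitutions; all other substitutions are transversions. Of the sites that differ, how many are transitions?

Differing sites — 4:C/T (Ti); 5:G/A (Ti); 7:A/T (Tv); 11:A/G (Ti); 15:C/T (Ti); 16:C/T (Ti); 19:G/A (Ti); 25:G/C (Tv).
Of the 8 differences, 6 transitions and 2 transversions, so the answer is 6.

6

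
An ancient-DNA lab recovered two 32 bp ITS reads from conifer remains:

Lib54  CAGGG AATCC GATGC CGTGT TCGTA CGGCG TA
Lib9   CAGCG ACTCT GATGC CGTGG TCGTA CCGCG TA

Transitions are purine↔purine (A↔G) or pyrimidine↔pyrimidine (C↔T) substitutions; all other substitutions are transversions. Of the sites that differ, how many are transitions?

Differing sites — 4:G/C (Tv); 7:A/C (Tv); 10:C/T (Ti); 20:T/G (Tv); 27:G/C (Tv).
Of the 5 differences, 1 transition and 4 transversions, so the answer is 1.

1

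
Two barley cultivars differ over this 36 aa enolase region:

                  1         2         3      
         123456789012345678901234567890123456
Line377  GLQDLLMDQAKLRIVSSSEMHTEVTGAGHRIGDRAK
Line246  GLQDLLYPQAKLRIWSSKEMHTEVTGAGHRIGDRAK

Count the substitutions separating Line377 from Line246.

4

Mismatches occur at site 7 (M→Y), site 8 (D→P), site 15 (V→W), site 18 (S→K).
That gives 4 mismatches out of 36 aligned sites, so the Hamming distance is 4.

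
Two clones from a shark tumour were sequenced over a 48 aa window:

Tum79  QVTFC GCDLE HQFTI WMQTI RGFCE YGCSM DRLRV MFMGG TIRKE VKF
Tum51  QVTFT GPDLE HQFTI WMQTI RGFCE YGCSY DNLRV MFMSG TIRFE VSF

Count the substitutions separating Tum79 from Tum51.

The sequences differ at positions 5 (C/T), 7 (C/P), 30 (M/Y), 32 (R/N), 39 (G/S), 44 (K/F), 47 (K/S).
That gives 7 mismatches out of 48 aligned sites, so the Hamming distance is 7.

7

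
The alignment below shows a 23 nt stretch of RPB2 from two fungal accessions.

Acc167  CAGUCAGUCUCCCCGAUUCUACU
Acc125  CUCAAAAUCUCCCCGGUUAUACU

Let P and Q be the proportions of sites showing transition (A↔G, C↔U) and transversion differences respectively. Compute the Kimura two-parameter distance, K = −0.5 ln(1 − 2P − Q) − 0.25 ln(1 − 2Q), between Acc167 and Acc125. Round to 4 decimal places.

0.3909

Mismatches occur at site 2 (A↔U, transversion), site 3 (G↔C, transversion), site 4 (U↔A, transversion), site 5 (C↔A, transversion), site 7 (G↔A, transition), site 16 (A↔G, transition), site 19 (C↔A, transversion).
Of the 7 differences, 2 transitions and 5 transversions over 23 sites: P = 2/23 = 0.086957, Q = 5/23 = 0.217391.
d = −0.5·ln(0.608695) − 0.25·ln(0.565218) = −0.5·(-0.496438) − 0.25·(-0.570544) = 0.3909.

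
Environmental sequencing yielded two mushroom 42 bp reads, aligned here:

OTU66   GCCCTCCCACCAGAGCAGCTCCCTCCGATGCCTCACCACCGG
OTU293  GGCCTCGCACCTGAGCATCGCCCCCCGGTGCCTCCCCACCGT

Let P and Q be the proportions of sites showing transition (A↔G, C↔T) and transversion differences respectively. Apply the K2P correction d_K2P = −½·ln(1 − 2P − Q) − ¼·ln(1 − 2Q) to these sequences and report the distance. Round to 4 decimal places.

0.2532

Mismatches occur at site 2 (C→G, transversion), site 7 (C→G, transversion), site 12 (A→T, transversion), site 18 (G→T, transversion), site 20 (T→G, transversion), site 24 (T→C, transition), site 28 (A→G, transition), site 35 (A→C, transversion), site 42 (G→T, transversion).
Of the 9 differences, 2 transitions and 7 transversions over 42 sites: P = 2/42 = 0.047619, Q = 7/42 = 0.166667.
d = −0.5·ln(0.738095) − 0.25·ln(0.666666) = −0.5·(-0.303683) − 0.25·(-0.405466) = 0.2532.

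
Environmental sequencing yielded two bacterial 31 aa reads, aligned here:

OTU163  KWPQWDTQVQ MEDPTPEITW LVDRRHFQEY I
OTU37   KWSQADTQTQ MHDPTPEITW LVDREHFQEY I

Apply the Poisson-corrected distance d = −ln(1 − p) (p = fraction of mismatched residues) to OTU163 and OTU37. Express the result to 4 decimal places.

Mismatches occur at site 3 (P/S), site 5 (W/A), site 9 (V/T), site 12 (E/H), site 25 (R/E).
p = 5/31 = 0.161290.
d = −ln(1 − 0.161290) = −ln(0.838710) = 0.1759.

0.1759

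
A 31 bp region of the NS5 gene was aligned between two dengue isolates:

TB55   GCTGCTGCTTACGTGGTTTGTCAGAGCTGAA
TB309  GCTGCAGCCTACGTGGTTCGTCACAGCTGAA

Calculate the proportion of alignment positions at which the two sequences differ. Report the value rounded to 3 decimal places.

0.129

Mismatches occur at site 6 (T→A), site 9 (T→C), site 19 (T→C), site 24 (G→C).
There are 4 differences over 31 sites, so p = 4/31 = 0.129.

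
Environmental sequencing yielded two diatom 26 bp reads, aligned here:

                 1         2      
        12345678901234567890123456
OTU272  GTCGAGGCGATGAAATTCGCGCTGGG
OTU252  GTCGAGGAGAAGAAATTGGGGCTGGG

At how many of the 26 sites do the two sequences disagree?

4

The sequences differ at positions 8 (C/A), 11 (T/A), 18 (C/G), 20 (C/G).
That gives 4 mismatches out of 26 aligned sites, so the Hamming distance is 4.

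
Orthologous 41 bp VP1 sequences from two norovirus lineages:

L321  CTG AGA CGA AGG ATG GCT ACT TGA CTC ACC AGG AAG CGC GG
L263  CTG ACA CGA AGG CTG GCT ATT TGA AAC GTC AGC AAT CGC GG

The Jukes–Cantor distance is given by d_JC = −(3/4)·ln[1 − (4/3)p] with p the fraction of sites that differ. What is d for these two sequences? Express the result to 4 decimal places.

0.2597

The sequences differ at positions 5 (G/C), 13 (A/C), 20 (C/T), 25 (C/A), 26 (T/A), 28 (A/G), 29 (C/T), 33 (G/C), 36 (G/T).
p = 9/41 = 0.219512.
d = −0.75 · ln(1 − (4/3)·0.219512) = −0.75 · ln(0.707317) = −0.75 · (-0.346276) = 0.2597.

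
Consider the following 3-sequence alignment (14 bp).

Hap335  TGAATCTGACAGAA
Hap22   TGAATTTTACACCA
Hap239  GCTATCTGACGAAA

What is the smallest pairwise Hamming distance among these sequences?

4

Pairwise Hamming distances:
  Hap335 vs Hap22: 4
  Hap335 vs Hap239: 5
  Hap22 vs Hap239: 8
The smallest is 4, between Hap335 and Hap22.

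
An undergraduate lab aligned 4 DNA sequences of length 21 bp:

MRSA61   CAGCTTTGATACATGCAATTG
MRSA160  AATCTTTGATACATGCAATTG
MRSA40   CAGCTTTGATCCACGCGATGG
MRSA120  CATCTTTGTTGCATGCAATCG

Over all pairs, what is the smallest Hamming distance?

2

Pairwise Hamming distances:
  MRSA61 vs MRSA160: 2
  MRSA61 vs MRSA40: 4
  MRSA61 vs MRSA120: 4
  MRSA160 vs MRSA40: 6
  MRSA160 vs MRSA120: 4
  MRSA40 vs MRSA120: 6
The smallest is 2, between MRSA61 and MRSA160.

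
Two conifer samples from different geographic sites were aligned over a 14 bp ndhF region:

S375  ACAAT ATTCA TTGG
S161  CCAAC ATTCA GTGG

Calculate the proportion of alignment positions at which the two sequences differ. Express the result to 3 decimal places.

Mismatches occur at site 1 (A↔C), site 5 (T↔C), site 11 (T↔G).
There are 3 differences over 14 sites, so p = 3/14 = 0.214.

0.214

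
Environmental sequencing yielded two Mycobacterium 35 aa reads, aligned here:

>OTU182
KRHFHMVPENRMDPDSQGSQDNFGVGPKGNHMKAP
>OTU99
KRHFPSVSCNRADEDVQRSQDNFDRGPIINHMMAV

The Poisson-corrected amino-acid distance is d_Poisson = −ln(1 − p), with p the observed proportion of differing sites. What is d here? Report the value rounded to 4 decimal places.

0.5108

The sequences differ at positions 5 (H/P), 6 (M/S), 8 (P/S), 9 (E/C), 12 (M/A), 14 (P/E), 16 (S/V), 18 (G/R), 24 (G/D), 25 (V/R), 28 (K/I), 29 (G/I), 33 (K/M), 35 (P/V).
p = 14/35 = 0.400000.
d = −ln(1 − 0.400000) = −ln(0.600000) = 0.5108.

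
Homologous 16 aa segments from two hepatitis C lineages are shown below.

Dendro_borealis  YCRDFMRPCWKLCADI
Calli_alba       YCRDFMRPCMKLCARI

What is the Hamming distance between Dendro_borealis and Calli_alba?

Mismatches occur at site 10 (W↔M), site 15 (D↔R).
That gives 2 mismatches out of 16 aligned sites, so the Hamming distance is 2.

2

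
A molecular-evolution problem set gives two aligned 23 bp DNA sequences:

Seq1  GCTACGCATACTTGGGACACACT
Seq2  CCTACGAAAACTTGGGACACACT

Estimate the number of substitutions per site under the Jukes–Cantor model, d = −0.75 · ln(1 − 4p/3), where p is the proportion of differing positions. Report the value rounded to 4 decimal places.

Mismatches occur at site 1 (G/C), site 7 (C/A), site 9 (T/A).
p = 3/23 = 0.130435.
d = −0.75 · ln(1 − (4/3)·0.130435) = −0.75 · ln(0.826087) = −0.75 · (-0.191055) = 0.1433.

0.1433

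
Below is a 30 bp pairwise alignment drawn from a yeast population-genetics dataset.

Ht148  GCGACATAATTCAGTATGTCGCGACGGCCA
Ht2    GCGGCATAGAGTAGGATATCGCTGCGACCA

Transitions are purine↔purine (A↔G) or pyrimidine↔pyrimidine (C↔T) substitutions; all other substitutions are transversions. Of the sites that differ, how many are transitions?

6

Mismatches occur at site 4 (A/G, transition), site 9 (A/G, transition), site 10 (T/A, transversion), site 11 (T/G, transversion), site 12 (C/T, transition), site 15 (T/G, transversion), site 18 (G/A, transition), site 23 (G/T, transversion), site 24 (A/G, transition), site 27 (G/A, transition).
Of the 10 differences, 6 transitions and 4 transversions, so the answer is 6.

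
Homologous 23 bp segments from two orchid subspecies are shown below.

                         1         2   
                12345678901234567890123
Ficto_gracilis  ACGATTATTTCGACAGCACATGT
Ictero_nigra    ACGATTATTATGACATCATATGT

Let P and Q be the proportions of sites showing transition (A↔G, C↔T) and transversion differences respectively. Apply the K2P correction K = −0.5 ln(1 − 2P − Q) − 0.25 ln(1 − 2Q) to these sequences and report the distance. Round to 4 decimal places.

Mismatches occur at site 10 (T→A, transversion), site 11 (C→T, transition), site 16 (G→T, transversion), site 19 (C→T, transition).
Of the 4 differences, 2 transitions and 2 transversions over 23 sites: P = 2/23 = 0.086957, Q = 2/23 = 0.086957.
d = −0.5·ln(0.739129) − 0.25·ln(0.826086) = −0.5·(-0.302283) − 0.25·(-0.191056) = 0.1989.

0.1989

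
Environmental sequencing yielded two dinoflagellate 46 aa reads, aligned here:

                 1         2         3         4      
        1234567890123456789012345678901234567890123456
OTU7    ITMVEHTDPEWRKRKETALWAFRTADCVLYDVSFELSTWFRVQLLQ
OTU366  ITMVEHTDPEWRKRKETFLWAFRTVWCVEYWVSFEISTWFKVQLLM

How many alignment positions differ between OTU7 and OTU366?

Differing sites — 18:A/F; 25:A/V; 26:D/W; 29:L/E; 31:D/W; 36:L/I; 41:R/K; 46:Q/M.
That gives 8 mismatches out of 46 aligned sites, so the Hamming distance is 8.

8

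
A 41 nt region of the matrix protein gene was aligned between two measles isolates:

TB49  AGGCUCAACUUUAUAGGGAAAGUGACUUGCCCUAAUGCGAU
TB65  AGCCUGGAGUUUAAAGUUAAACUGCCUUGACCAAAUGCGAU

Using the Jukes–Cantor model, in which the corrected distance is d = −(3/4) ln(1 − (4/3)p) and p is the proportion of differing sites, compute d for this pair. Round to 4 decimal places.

0.3321

Mismatches occur at site 3 (G→C), site 6 (C→G), site 7 (A→G), site 9 (C→G), site 14 (U→A), site 17 (G→U), site 18 (G→U), site 22 (G→C), site 25 (A→C), site 30 (C→A), site 33 (U→A).
p = 11/41 = 0.268293.
d = −0.75 · ln(1 − (4/3)·0.268293) = −0.75 · ln(0.642276) = −0.75 · (-0.442737) = 0.3321.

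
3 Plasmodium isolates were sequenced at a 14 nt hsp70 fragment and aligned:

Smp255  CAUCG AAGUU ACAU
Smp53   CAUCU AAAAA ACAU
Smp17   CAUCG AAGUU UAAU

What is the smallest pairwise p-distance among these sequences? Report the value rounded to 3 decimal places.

Pairwise Hamming distances:
  Smp255 vs Smp53: 4
  Smp255 vs Smp17: 2
  Smp53 vs Smp17: 6
The smallest is 2 mismatches, between Smp255 and Smp17; p = 2/14 = 0.143.

0.143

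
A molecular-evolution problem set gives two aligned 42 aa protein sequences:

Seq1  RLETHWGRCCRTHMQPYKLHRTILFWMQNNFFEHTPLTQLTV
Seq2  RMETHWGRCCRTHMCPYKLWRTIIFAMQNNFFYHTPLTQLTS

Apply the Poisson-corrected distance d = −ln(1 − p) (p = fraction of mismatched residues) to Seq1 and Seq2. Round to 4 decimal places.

Mismatches occur at site 2 (L→M), site 15 (Q→C), site 20 (H→W), site 24 (L→I), site 26 (W→A), site 33 (E→Y), site 42 (V→S).
p = 7/42 = 0.166667.
d = −ln(1 − 0.166667) = −ln(0.833333) = 0.1823.

0.1823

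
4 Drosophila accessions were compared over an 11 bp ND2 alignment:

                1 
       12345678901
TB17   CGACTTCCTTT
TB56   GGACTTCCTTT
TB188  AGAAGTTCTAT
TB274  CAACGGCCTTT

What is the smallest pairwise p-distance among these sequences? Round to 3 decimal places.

0.091

Pairwise Hamming distances:
  TB17 vs TB56: 1
  TB17 vs TB188: 5
  TB17 vs TB274: 3
  TB56 vs TB188: 5
  TB56 vs TB274: 4
  TB188 vs TB274: 6
The smallest is 1 mismatch, between TB17 and TB56; p = 1/11 = 0.091.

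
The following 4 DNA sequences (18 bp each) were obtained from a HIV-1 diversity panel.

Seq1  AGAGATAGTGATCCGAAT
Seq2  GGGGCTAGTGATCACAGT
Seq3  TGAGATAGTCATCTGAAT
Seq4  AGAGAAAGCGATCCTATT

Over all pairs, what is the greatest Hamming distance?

Pairwise Hamming distances:
  Seq1 vs Seq2: 6
  Seq1 vs Seq3: 3
  Seq1 vs Seq4: 4
  Seq2 vs Seq3: 7
  Seq2 vs Seq4: 8
  Seq3 vs Seq4: 7
The largest is 8, between Seq2 and Seq4.

8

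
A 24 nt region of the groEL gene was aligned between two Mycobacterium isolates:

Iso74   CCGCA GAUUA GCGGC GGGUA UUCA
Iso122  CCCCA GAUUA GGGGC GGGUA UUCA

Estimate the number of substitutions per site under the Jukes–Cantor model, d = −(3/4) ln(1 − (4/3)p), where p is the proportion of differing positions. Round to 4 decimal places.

Differing sites — 3:G/C; 12:C/G.
p = 2/24 = 0.083333.
d = −0.75 · ln(1 − (4/3)·0.083333) = −0.75 · ln(0.888889) = −0.75 · (-0.117783) = 0.0883.

0.0883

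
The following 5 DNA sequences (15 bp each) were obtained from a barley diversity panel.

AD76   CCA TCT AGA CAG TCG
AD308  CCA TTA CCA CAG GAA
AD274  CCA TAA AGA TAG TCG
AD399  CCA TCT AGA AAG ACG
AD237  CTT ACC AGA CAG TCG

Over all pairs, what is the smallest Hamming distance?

Pairwise Hamming distances:
  AD76 vs AD308: 7
  AD76 vs AD274: 3
  AD76 vs AD399: 2
  AD76 vs AD237: 4
  AD308 vs AD274: 7
  AD308 vs AD399: 8
  AD308 vs AD237: 10
  AD274 vs AD399: 4
  AD274 vs AD237: 6
  AD399 vs AD237: 6
The smallest is 2, between AD76 and AD399.

2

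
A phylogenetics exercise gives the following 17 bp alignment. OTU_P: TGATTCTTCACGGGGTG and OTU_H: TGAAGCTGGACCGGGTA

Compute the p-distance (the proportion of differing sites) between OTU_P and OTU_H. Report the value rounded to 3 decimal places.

0.353

Mismatches occur at site 4 (T↔A), site 5 (T↔G), site 8 (T↔G), site 9 (C↔G), site 12 (G↔C), site 17 (G↔A).
There are 6 differences over 17 sites, so p = 6/17 = 0.353.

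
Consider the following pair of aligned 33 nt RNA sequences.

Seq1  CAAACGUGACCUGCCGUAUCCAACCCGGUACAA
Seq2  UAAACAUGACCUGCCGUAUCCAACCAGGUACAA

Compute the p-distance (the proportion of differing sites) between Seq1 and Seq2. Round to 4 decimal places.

0.0909

Mismatches occur at site 1 (C→U), site 6 (G→A), site 26 (C→A).
There are 3 differences over 33 sites, so p = 3/33 = 0.0909.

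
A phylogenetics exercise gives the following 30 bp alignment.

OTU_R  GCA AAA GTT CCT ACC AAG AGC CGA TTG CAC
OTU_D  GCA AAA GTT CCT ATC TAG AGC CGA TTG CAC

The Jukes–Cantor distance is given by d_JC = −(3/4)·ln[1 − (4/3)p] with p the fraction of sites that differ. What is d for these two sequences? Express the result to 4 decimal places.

The sequences differ at positions 14 (C/T), 16 (A/T).
p = 2/30 = 0.066667.
d = −0.75 · ln(1 − (4/3)·0.066667) = −0.75 · ln(0.911111) = −0.75 · (-0.093091) = 0.0698.

0.0698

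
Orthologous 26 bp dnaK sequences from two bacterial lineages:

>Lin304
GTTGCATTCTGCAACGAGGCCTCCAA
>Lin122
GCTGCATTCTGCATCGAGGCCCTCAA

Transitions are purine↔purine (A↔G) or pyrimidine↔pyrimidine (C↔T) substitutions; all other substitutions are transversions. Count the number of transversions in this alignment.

Differing sites — 2:T/C (Ti); 14:A/T (Tv); 22:T/C (Ti); 23:C/T (Ti).
Of the 4 differences, 3 transitions and 1 transversion, so the answer is 1.

1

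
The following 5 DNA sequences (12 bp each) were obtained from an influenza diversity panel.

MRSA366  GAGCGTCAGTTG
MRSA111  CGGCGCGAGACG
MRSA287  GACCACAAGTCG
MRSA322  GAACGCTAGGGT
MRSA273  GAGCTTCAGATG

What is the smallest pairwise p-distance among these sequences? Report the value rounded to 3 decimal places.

0.167

Pairwise Hamming distances:
  MRSA366 vs MRSA111: 6
  MRSA366 vs MRSA287: 5
  MRSA366 vs MRSA322: 6
  MRSA366 vs MRSA273: 2
  MRSA111 vs MRSA287: 6
  MRSA111 vs MRSA322: 7
  MRSA111 vs MRSA273: 6
  MRSA287 vs MRSA322: 6
  MRSA287 vs MRSA273: 6
  MRSA322 vs MRSA273: 7
The smallest is 2 mismatches, between MRSA366 and MRSA273; p = 2/12 = 0.167.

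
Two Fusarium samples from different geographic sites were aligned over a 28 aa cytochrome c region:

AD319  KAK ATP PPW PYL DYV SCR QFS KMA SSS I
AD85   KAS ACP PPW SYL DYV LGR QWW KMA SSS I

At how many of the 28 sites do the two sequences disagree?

7

Mismatches occur at site 3 (K/S), site 5 (T/C), site 10 (P/S), site 16 (S/L), site 17 (C/G), site 20 (F/W), site 21 (S/W).
That gives 7 mismatches out of 28 aligned sites, so the Hamming distance is 7.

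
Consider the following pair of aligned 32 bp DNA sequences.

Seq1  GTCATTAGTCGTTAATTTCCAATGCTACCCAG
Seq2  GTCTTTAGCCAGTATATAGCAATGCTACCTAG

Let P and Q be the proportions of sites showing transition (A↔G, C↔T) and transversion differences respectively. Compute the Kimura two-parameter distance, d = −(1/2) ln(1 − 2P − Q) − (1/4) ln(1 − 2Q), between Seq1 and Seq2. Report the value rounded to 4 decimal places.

0.3525

Differing sites — 4:A/T (Tv); 9:T/C (Ti); 11:G/A (Ti); 12:T/G (Tv); 15:A/T (Tv); 16:T/A (Tv); 18:T/A (Tv); 19:C/G (Tv); 30:C/T (Ti).
Of the 9 differences, 3 transitions and 6 transversions over 32 sites: P = 3/32 = 0.093750, Q = 6/32 = 0.187500.
d = −0.5·ln(0.625000) − 0.25·ln(0.625000) = −0.5·(-0.470004) − 0.25·(-0.470004) = 0.3525.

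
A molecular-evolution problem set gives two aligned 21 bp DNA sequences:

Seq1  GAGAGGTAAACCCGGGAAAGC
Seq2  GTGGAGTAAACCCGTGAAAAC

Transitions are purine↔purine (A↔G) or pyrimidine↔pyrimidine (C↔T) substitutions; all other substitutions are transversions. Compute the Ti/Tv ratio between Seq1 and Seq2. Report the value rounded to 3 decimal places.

Differing sites — 2:A/T (Tv); 4:A/G (Ti); 5:G/A (Ti); 15:G/T (Tv); 20:G/A (Ti).
Of the 5 differences, 3 transitions and 2 transversions, so Ti/Tv = 3/2 = 1.500.

1.500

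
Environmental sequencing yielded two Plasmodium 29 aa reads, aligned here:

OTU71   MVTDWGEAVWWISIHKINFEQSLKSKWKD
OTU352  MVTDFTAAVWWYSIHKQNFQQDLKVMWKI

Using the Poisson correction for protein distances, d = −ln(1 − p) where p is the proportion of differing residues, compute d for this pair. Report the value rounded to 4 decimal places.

Mismatches occur at site 5 (W/F), site 6 (G/T), site 7 (E/A), site 12 (I/Y), site 17 (I/Q), site 20 (E/Q), site 22 (S/D), site 25 (S/V), site 26 (K/M), site 29 (D/I).
p = 10/29 = 0.344828.
d = −ln(1 − 0.344828) = −ln(0.655172) = 0.4229.

0.4229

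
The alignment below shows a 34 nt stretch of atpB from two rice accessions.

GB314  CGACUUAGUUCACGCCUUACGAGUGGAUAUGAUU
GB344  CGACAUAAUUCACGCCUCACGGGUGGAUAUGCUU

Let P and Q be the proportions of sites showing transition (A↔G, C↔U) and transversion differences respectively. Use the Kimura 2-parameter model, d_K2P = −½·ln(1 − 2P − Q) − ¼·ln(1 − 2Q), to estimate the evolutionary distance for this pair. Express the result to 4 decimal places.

Mismatches occur at site 5 (U/A, transversion), site 8 (G/A, transition), site 18 (U/C, transition), site 22 (A/G, transition), site 32 (A/C, transversion).
Of the 5 differences, 3 transitions and 2 transversions over 34 sites: P = 3/34 = 0.088235, Q = 2/34 = 0.058824.
d = −0.5·ln(0.764706) − 0.25·ln(0.882352) = −0.5·(-0.268264) − 0.25·(-0.125164) = 0.1654.

0.1654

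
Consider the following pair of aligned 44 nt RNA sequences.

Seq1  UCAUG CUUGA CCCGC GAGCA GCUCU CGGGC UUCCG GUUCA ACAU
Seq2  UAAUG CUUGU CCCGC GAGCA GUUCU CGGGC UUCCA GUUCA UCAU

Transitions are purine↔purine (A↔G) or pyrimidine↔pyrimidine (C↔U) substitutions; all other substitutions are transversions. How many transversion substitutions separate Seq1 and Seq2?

Differing sites — 2:C/A (Tv); 10:A/U (Tv); 22:C/U (Ti); 35:G/A (Ti); 41:A/U (Tv).
Of the 5 differences, 2 transitions and 3 transversions, so the answer is 3.

3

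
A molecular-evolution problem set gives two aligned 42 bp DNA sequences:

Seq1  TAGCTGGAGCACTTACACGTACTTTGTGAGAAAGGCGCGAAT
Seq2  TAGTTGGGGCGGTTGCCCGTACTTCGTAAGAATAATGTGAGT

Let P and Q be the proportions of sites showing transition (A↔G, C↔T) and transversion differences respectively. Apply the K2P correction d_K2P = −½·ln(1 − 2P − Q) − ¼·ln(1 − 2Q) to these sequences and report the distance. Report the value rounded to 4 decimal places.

The sequences differ at positions 4 (C/T, transition), 8 (A/G, transition), 11 (A/G, transition), 12 (C/G, transversion), 15 (A/G, transition), 17 (A/C, transversion), 25 (T/C, transition), 28 (G/A, transition), 33 (A/T, transversion), 34 (G/A, transition), 35 (G/A, transition), 36 (C/T, transition), 38 (C/T, transition), 41 (A/G, transition).
Of the 14 differences, 11 transitions and 3 transversions over 42 sites: P = 11/42 = 0.261905, Q = 3/42 = 0.071429.
d = −0.5·ln(0.404761) − 0.25·ln(0.857142) = −0.5·(-0.904459) − 0.25·(-0.154152) = 0.4908.

0.4908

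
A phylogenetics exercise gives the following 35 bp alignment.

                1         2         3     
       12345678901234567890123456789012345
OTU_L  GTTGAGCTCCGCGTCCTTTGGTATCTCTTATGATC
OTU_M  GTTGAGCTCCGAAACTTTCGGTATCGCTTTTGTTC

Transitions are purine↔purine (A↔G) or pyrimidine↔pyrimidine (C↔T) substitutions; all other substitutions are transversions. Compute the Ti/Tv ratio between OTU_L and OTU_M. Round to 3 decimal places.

Mismatches occur at site 12 (C/A, transversion), site 13 (G/A, transition), site 14 (T/A, transversion), site 16 (C/T, transition), site 19 (T/C, transition), site 26 (T/G, transversion), site 30 (A/T, transversion), site 33 (A/T, transversion).
Of the 8 differences, 3 transitions and 5 transversions, so Ti/Tv = 3/5 = 0.600.

0.600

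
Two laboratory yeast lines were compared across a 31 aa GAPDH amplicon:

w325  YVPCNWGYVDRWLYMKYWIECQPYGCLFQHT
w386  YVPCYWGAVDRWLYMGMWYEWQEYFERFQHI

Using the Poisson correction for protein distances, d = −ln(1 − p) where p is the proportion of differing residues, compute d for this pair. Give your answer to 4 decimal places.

Mismatches occur at site 5 (N→Y), site 8 (Y→A), site 16 (K→G), site 17 (Y→M), site 19 (I→Y), site 21 (C→W), site 23 (P→E), site 25 (G→F), site 26 (C→E), site 27 (L→R), site 31 (T→I).
p = 11/31 = 0.354839.
d = −ln(1 − 0.354839) = −ln(0.645161) = 0.4383.

0.4383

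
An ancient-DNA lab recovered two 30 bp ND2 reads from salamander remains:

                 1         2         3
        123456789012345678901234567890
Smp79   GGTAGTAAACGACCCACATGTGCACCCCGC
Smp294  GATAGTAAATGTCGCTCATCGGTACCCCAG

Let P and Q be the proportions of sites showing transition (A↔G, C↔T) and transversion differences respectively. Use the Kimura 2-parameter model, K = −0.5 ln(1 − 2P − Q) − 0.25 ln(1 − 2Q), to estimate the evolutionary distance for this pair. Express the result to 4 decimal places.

0.4420

The sequences differ at positions 2 (G/A, transition), 10 (C/T, transition), 12 (A/T, transversion), 14 (C/G, transversion), 16 (A/T, transversion), 20 (G/C, transversion), 21 (T/G, transversion), 23 (C/T, transition), 29 (G/A, transition), 30 (C/G, transversion).
Of the 10 differences, 4 transitions and 6 transversions over 30 sites: P = 4/30 = 0.133333, Q = 6/30 = 0.200000.
d = −0.5·ln(0.533334) − 0.25·ln(0.600000) = −0.5·(-0.628607) − 0.25·(-0.510826) = 0.4420.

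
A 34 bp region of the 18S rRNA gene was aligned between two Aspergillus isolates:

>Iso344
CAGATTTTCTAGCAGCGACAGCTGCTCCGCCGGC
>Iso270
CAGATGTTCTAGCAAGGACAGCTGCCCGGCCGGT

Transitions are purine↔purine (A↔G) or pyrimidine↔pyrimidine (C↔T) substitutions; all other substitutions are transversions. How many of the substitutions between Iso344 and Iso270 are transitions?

3

Differing sites — 6:T/G (Tv); 15:G/A (Ti); 16:C/G (Tv); 26:T/C (Ti); 28:C/G (Tv); 34:C/T (Ti).
Of the 6 differences, 3 transitions and 3 transversions, so the answer is 3.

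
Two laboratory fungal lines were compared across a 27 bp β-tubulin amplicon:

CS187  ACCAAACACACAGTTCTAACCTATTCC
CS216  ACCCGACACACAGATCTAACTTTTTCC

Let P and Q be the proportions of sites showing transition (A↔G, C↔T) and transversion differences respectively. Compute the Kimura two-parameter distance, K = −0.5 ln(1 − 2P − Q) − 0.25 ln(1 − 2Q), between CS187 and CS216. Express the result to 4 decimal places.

Mismatches occur at site 4 (A/C, transversion), site 5 (A/G, transition), site 14 (T/A, transversion), site 21 (C/T, transition), site 23 (A/T, transversion).
Of the 5 differences, 2 transitions and 3 transversions over 27 sites: P = 2/27 = 0.074074, Q = 3/27 = 0.111111.
d = −0.5·ln(0.740741) − 0.25·ln(0.777778) = −0.5·(-0.300104) − 0.25·(-0.251314) = 0.2129.

0.2129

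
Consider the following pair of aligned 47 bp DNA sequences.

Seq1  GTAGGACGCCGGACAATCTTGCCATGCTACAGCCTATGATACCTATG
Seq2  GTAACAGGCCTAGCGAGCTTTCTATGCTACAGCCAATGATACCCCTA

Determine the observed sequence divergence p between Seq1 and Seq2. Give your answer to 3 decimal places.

0.298

The sequences differ at positions 4 (G/A), 5 (G/C), 7 (C/G), 11 (G/T), 12 (G/A), 13 (A/G), 15 (A/G), 17 (T/G), 21 (G/T), 23 (C/T), 35 (T/A), 44 (T/C), 45 (A/C), 47 (G/A).
There are 14 differences over 47 sites, so p = 14/47 = 0.298.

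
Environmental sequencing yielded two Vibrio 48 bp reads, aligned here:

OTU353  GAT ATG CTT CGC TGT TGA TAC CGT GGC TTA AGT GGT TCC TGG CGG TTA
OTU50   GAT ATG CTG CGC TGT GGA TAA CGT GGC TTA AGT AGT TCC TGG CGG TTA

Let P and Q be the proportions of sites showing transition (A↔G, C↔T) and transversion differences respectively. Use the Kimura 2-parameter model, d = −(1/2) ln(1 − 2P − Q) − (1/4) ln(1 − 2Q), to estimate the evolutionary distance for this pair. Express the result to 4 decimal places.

0.0884

The sequences differ at positions 9 (T/G, transversion), 16 (T/G, transversion), 21 (C/A, transversion), 34 (G/A, transition).
Of the 4 differences, 1 transition and 3 transversions over 48 sites: P = 1/48 = 0.020833, Q = 3/48 = 0.062500.
d = −0.5·ln(0.895834) − 0.25·ln(0.875000) = −0.5·(-0.110000) − 0.25·(-0.133531) = 0.0884.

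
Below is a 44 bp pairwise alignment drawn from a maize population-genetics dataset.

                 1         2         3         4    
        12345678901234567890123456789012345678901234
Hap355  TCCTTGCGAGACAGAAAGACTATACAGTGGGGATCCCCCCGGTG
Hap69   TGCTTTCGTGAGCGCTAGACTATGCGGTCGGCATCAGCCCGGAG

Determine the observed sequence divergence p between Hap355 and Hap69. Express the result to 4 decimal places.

0.3182

The sequences differ at positions 2 (C/G), 6 (G/T), 9 (A/T), 12 (C/G), 13 (A/C), 15 (A/C), 16 (A/T), 24 (A/G), 26 (A/G), 29 (G/C), 32 (G/C), 36 (C/A), 37 (C/G), 43 (T/A).
There are 14 differences over 44 sites, so p = 14/44 = 0.3182.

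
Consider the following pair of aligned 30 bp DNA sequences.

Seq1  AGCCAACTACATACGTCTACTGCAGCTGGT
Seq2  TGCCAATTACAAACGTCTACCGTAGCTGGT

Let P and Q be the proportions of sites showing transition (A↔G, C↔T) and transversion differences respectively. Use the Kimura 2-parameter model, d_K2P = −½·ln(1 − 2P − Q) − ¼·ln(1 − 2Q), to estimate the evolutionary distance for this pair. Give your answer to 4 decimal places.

Differing sites — 1:A/T (Tv); 7:C/T (Ti); 12:T/A (Tv); 21:T/C (Ti); 23:C/T (Ti).
Of the 5 differences, 3 transitions and 2 transversions over 30 sites: P = 3/30 = 0.100000, Q = 2/30 = 0.066667.
d = −0.5·ln(0.733333) − 0.25·ln(0.866666) = −0.5·(-0.310155) − 0.25·(-0.143102) = 0.1909.

0.1909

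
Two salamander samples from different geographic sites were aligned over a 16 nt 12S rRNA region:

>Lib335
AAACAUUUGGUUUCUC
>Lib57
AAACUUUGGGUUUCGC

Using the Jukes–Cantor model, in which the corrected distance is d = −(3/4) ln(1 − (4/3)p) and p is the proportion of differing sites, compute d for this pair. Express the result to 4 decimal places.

0.2158

Differing sites — 5:A/U; 8:U/G; 15:U/G.
p = 3/16 = 0.187500.
d = −0.75 · ln(1 − (4/3)·0.187500) = −0.75 · ln(0.750000) = −0.75 · (-0.287682) = 0.2158.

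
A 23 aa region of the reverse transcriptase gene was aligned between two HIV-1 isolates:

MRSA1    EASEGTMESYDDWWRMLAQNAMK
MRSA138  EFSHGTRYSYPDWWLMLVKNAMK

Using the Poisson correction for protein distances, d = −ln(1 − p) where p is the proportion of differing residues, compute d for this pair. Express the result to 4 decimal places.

0.4274

Differing sites — 2:A/F; 4:E/H; 7:M/R; 8:E/Y; 11:D/P; 15:R/L; 18:A/V; 19:Q/K.
p = 8/23 = 0.347826.
d = −ln(1 − 0.347826) = −ln(0.652174) = 0.4274.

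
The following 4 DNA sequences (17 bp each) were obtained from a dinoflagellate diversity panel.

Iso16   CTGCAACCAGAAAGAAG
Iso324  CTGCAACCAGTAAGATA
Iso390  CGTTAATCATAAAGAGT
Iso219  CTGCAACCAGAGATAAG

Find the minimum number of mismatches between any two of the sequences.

2

Pairwise Hamming distances:
  Iso16 vs Iso324: 3
  Iso16 vs Iso390: 7
  Iso16 vs Iso219: 2
  Iso324 vs Iso390: 8
  Iso324 vs Iso219: 5
  Iso390 vs Iso219: 9
The smallest is 2, between Iso16 and Iso219.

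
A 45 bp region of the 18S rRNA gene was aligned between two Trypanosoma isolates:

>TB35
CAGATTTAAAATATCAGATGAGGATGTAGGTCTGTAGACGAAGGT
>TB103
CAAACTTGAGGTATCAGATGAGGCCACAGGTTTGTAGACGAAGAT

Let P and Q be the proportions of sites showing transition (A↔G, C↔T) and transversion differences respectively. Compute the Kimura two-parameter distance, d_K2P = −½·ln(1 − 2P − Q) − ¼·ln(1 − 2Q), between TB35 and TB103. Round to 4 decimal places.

0.3257

Differing sites — 3:G/A (Ti); 5:T/C (Ti); 8:A/G (Ti); 10:A/G (Ti); 11:A/G (Ti); 24:A/C (Tv); 25:T/C (Ti); 26:G/A (Ti); 27:T/C (Ti); 32:C/T (Ti); 44:G/A (Ti).
Of the 11 differences, 10 transitions and 1 transversion over 45 sites: P = 10/45 = 0.222222, Q = 1/45 = 0.022222.
d = −0.5·ln(0.533334) − 0.25·ln(0.955556) = −0.5·(-0.628607) − 0.25·(-0.045462) = 0.3257.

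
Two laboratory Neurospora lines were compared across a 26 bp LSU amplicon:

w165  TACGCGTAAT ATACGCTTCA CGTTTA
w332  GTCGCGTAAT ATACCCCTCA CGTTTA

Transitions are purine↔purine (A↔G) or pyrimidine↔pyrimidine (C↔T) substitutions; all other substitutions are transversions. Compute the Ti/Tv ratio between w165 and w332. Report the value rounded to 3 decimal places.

0.333

Differing sites — 1:T/G (Tv); 2:A/T (Tv); 15:G/C (Tv); 17:T/C (Ti).
Of the 4 differences, 1 transition and 3 transversions, so Ti/Tv = 1/3 = 0.333.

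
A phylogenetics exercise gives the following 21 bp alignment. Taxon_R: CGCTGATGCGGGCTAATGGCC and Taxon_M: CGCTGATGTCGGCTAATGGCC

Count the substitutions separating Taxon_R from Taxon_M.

2

Mismatches occur at site 9 (C/T), site 10 (G/C).
That gives 2 mismatches out of 21 aligned sites, so the Hamming distance is 2.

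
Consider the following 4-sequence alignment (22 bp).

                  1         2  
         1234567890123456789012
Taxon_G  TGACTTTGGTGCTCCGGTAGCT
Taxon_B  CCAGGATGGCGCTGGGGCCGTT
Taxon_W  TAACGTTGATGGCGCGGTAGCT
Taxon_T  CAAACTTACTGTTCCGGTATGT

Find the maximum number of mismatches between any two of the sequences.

Pairwise Hamming distances:
  Taxon_G vs Taxon_B: 11
  Taxon_G vs Taxon_W: 6
  Taxon_G vs Taxon_T: 9
  Taxon_B vs Taxon_W: 12
  Taxon_B vs Taxon_T: 14
  Taxon_W vs Taxon_T: 10
The largest is 14, between Taxon_B and Taxon_T.

14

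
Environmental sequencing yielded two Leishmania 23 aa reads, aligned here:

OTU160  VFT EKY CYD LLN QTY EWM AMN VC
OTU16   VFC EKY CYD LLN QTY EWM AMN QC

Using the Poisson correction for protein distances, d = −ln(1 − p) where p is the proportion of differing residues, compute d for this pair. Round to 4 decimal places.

Mismatches occur at site 3 (T↔C), site 22 (V↔Q).
p = 2/23 = 0.086957.
d = −ln(1 − 0.086957) = −ln(0.913043) = 0.0910.

0.0910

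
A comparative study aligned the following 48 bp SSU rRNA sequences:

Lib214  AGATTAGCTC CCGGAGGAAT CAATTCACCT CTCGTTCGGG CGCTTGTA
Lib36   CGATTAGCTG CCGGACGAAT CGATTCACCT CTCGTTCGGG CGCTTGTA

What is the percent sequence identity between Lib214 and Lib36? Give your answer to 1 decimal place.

91.7%

Differing sites — 1:A/C; 10:C/G; 16:G/C; 22:A/G.
44 of the 48 sites match, so the percent identity is 44/48 × 100 = 91.7%.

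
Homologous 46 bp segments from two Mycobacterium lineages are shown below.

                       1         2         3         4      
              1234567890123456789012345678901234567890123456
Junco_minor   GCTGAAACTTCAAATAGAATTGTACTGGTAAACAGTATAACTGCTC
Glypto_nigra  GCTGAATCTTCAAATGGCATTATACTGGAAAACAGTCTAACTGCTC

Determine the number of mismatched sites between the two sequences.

6

The sequences differ at positions 7 (A/T), 16 (A/G), 18 (A/C), 22 (G/A), 29 (T/A), 37 (A/C).
That gives 6 mismatches out of 46 aligned sites, so the Hamming distance is 6.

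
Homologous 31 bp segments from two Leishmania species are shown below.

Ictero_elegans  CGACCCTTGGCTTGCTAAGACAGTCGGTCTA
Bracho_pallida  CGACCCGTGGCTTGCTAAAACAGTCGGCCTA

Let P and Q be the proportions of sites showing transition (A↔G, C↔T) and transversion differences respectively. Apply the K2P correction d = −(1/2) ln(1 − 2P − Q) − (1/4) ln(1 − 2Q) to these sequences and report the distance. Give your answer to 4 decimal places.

0.1046

The sequences differ at positions 7 (T/G, transversion), 19 (G/A, transition), 28 (T/C, transition).
Of the 3 differences, 2 transitions and 1 transversion over 31 sites: P = 2/31 = 0.064516, Q = 1/31 = 0.032258.
d = −0.5·ln(0.838710) − 0.25·ln(0.935484) = −0.5·(-0.175890) − 0.25·(-0.066691) = 0.1046.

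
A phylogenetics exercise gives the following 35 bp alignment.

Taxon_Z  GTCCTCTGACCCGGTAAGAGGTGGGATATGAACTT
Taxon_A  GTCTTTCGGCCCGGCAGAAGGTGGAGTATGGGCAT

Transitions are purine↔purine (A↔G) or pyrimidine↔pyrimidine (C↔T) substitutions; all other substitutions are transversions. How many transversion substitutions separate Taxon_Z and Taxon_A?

Differing sites — 4:C/T (Ti); 6:C/T (Ti); 7:T/C (Ti); 9:A/G (Ti); 15:T/C (Ti); 17:A/G (Ti); 18:G/A (Ti); 25:G/A (Ti); 26:A/G (Ti); 31:A/G (Ti); 32:A/G (Ti); 34:T/A (Tv).
Of the 12 differences, 11 transitions and 1 transversion, so the answer is 1.

1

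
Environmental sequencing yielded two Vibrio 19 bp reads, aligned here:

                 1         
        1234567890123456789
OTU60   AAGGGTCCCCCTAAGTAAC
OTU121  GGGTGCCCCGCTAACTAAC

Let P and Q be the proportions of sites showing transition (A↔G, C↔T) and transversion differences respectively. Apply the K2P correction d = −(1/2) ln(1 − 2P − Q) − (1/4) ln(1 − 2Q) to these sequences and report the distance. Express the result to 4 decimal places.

Mismatches occur at site 1 (A/G, transition), site 2 (A/G, transition), site 4 (G/T, transversion), site 6 (T/C, transition), site 10 (C/G, transversion), site 15 (G/C, transversion).
Of the 6 differences, 3 transitions and 3 transversions over 19 sites: P = 3/19 = 0.157895, Q = 3/19 = 0.157895.
d = −0.5·ln(0.526315) − 0.25·ln(0.684210) = −0.5·(-0.641855) − 0.25·(-0.379490) = 0.4158.

0.4158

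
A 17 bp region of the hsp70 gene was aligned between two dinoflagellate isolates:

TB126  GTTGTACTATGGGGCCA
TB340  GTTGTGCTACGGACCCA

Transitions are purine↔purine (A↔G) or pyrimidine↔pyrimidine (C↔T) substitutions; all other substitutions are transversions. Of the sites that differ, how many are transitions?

3

Differing sites — 6:A/G (Ti); 10:T/C (Ti); 13:G/A (Ti); 14:G/C (Tv).
Of the 4 differences, 3 transitions and 1 transversion, so the answer is 3.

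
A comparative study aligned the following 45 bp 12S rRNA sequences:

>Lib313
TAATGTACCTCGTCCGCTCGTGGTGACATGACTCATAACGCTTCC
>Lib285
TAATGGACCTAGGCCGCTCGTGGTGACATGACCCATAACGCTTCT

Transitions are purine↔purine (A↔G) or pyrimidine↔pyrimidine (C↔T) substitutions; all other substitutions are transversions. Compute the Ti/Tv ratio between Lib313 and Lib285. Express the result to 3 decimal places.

Mismatches occur at site 6 (T→G, transversion), site 11 (C→A, transversion), site 13 (T→G, transversion), site 33 (T→C, transition), site 45 (C→T, transition).
Of the 5 differences, 2 transitions and 3 transversions, so Ti/Tv = 2/3 = 0.667.

0.667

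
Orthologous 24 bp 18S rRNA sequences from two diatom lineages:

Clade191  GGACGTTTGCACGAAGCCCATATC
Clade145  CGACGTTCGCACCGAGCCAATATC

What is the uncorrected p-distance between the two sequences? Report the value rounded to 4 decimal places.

Mismatches occur at site 1 (G/C), site 8 (T/C), site 13 (G/C), site 14 (A/G), site 19 (C/A).
There are 5 differences over 24 sites, so p = 5/24 = 0.2083.

0.2083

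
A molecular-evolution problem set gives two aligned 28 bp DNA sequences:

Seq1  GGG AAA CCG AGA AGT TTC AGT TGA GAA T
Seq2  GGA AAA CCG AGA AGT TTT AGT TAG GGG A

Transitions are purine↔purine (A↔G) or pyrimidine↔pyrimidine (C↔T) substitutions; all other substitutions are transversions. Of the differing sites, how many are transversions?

1

Differing sites — 3:G/A (Ti); 18:C/T (Ti); 23:G/A (Ti); 24:A/G (Ti); 26:A/G (Ti); 27:A/G (Ti); 28:T/A (Tv).
Of the 7 differences, 6 transitions and 1 transversion, so the answer is 1.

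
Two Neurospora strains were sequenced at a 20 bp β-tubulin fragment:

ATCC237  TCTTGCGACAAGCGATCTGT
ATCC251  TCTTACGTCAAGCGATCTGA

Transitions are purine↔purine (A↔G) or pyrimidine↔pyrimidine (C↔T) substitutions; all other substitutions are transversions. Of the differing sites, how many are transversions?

2

Mismatches occur at site 5 (G↔A, transition), site 8 (A↔T, transversion), site 20 (T↔A, transversion).
Of the 3 differences, 1 transition and 2 transversions, so the answer is 2.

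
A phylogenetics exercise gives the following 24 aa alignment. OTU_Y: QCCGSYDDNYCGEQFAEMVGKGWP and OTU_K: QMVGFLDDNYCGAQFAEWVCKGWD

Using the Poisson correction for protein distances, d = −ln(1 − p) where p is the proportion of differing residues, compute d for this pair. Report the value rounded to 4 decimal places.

0.4055

The sequences differ at positions 2 (C/M), 3 (C/V), 5 (S/F), 6 (Y/L), 13 (E/A), 18 (M/W), 20 (G/C), 24 (P/D).
p = 8/24 = 0.333333.
d = −ln(1 − 0.333333) = −ln(0.666667) = 0.4055.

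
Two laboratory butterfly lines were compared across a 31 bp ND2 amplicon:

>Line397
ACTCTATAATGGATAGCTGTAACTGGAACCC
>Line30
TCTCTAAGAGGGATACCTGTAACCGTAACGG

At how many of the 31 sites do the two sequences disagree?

Mismatches occur at site 1 (A/T), site 7 (T/A), site 8 (A/G), site 10 (T/G), site 16 (G/C), site 24 (T/C), site 26 (G/T), site 30 (C/G), site 31 (C/G).
That gives 9 mismatches out of 31 aligned sites, so the Hamming distance is 9.

9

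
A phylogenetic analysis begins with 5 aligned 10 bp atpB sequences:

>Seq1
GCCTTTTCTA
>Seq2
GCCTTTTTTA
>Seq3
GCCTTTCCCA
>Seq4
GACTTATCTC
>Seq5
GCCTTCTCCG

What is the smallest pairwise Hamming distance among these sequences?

1

Pairwise Hamming distances:
  Seq1 vs Seq2: 1
  Seq1 vs Seq3: 2
  Seq1 vs Seq4: 3
  Seq1 vs Seq5: 3
  Seq2 vs Seq3: 3
  Seq2 vs Seq4: 4
  Seq2 vs Seq5: 4
  Seq3 vs Seq4: 5
  Seq3 vs Seq5: 3
  Seq4 vs Seq5: 4
The smallest is 1, between Seq1 and Seq2.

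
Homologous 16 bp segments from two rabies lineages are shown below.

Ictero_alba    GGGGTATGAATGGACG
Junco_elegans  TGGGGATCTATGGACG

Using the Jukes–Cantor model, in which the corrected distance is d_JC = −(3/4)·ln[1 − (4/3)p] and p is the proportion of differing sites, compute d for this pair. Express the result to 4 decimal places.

The sequences differ at positions 1 (G/T), 5 (T/G), 8 (G/C), 9 (A/T).
p = 4/16 = 0.250000.
d = −0.75 · ln(1 − (4/3)·0.250000) = −0.75 · ln(0.666667) = −0.75 · (-0.405465) = 0.3041.

0.3041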